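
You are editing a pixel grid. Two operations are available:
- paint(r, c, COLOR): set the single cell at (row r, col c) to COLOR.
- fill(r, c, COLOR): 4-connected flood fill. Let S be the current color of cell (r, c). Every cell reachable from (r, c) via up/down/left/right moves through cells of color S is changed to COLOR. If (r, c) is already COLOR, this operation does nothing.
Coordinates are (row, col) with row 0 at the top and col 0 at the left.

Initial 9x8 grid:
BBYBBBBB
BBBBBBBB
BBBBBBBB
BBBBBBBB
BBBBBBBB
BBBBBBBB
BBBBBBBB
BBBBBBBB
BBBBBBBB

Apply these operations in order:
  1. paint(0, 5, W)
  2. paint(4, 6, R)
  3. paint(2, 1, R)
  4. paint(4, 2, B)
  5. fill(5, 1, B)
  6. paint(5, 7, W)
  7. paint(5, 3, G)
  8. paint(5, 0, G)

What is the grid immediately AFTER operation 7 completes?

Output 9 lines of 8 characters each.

After op 1 paint(0,5,W):
BBYBBWBB
BBBBBBBB
BBBBBBBB
BBBBBBBB
BBBBBBBB
BBBBBBBB
BBBBBBBB
BBBBBBBB
BBBBBBBB
After op 2 paint(4,6,R):
BBYBBWBB
BBBBBBBB
BBBBBBBB
BBBBBBBB
BBBBBBRB
BBBBBBBB
BBBBBBBB
BBBBBBBB
BBBBBBBB
After op 3 paint(2,1,R):
BBYBBWBB
BBBBBBBB
BRBBBBBB
BBBBBBBB
BBBBBBRB
BBBBBBBB
BBBBBBBB
BBBBBBBB
BBBBBBBB
After op 4 paint(4,2,B):
BBYBBWBB
BBBBBBBB
BRBBBBBB
BBBBBBBB
BBBBBBRB
BBBBBBBB
BBBBBBBB
BBBBBBBB
BBBBBBBB
After op 5 fill(5,1,B) [0 cells changed]:
BBYBBWBB
BBBBBBBB
BRBBBBBB
BBBBBBBB
BBBBBBRB
BBBBBBBB
BBBBBBBB
BBBBBBBB
BBBBBBBB
After op 6 paint(5,7,W):
BBYBBWBB
BBBBBBBB
BRBBBBBB
BBBBBBBB
BBBBBBRB
BBBBBBBW
BBBBBBBB
BBBBBBBB
BBBBBBBB
After op 7 paint(5,3,G):
BBYBBWBB
BBBBBBBB
BRBBBBBB
BBBBBBBB
BBBBBBRB
BBBGBBBW
BBBBBBBB
BBBBBBBB
BBBBBBBB

Answer: BBYBBWBB
BBBBBBBB
BRBBBBBB
BBBBBBBB
BBBBBBRB
BBBGBBBW
BBBBBBBB
BBBBBBBB
BBBBBBBB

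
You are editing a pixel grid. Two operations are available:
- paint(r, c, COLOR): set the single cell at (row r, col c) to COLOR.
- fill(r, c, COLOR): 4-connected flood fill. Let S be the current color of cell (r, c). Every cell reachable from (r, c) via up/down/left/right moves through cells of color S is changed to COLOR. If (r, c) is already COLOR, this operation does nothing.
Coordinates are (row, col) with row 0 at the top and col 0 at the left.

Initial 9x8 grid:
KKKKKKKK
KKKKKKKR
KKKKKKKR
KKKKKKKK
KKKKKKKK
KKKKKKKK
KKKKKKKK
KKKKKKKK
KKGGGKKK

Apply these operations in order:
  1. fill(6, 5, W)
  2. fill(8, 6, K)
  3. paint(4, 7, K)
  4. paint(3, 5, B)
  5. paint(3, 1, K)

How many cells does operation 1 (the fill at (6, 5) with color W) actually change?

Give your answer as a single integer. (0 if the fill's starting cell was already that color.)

After op 1 fill(6,5,W) [67 cells changed]:
WWWWWWWW
WWWWWWWR
WWWWWWWR
WWWWWWWW
WWWWWWWW
WWWWWWWW
WWWWWWWW
WWWWWWWW
WWGGGWWW

Answer: 67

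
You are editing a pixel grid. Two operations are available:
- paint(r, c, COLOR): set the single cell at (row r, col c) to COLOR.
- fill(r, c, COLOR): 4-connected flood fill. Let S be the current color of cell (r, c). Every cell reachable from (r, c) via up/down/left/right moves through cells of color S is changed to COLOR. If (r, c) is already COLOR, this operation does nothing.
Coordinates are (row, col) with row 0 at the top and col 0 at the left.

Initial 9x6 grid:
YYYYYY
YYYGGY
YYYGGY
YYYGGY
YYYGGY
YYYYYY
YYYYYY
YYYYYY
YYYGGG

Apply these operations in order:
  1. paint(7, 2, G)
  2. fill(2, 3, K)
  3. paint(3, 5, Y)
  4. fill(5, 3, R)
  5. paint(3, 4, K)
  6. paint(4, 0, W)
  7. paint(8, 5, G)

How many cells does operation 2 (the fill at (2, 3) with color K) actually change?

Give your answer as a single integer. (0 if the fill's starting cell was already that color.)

Answer: 8

Derivation:
After op 1 paint(7,2,G):
YYYYYY
YYYGGY
YYYGGY
YYYGGY
YYYGGY
YYYYYY
YYYYYY
YYGYYY
YYYGGG
After op 2 fill(2,3,K) [8 cells changed]:
YYYYYY
YYYKKY
YYYKKY
YYYKKY
YYYKKY
YYYYYY
YYYYYY
YYGYYY
YYYGGG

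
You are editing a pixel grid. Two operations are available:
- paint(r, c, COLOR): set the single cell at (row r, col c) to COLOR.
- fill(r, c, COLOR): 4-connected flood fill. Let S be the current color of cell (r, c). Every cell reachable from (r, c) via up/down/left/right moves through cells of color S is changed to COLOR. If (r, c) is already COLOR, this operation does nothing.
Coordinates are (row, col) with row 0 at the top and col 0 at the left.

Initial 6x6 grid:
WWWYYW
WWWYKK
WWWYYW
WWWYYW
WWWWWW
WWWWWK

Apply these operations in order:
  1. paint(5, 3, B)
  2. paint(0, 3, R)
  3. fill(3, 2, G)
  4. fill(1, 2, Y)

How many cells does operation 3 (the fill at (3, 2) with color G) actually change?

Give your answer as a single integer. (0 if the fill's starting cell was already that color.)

Answer: 24

Derivation:
After op 1 paint(5,3,B):
WWWYYW
WWWYKK
WWWYYW
WWWYYW
WWWWWW
WWWBWK
After op 2 paint(0,3,R):
WWWRYW
WWWYKK
WWWYYW
WWWYYW
WWWWWW
WWWBWK
After op 3 fill(3,2,G) [24 cells changed]:
GGGRYW
GGGYKK
GGGYYG
GGGYYG
GGGGGG
GGGBGK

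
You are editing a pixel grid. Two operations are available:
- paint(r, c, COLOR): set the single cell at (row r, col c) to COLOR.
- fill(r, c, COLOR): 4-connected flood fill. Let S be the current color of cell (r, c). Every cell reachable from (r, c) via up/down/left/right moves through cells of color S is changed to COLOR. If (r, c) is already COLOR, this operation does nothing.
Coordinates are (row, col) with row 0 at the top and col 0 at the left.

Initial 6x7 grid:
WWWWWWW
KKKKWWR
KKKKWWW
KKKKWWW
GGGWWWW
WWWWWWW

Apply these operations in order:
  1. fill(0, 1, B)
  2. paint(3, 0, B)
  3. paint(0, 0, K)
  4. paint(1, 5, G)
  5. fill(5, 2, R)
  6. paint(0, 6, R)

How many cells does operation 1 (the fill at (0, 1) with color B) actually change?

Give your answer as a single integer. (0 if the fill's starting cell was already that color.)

Answer: 26

Derivation:
After op 1 fill(0,1,B) [26 cells changed]:
BBBBBBB
KKKKBBR
KKKKBBB
KKKKBBB
GGGBBBB
BBBBBBB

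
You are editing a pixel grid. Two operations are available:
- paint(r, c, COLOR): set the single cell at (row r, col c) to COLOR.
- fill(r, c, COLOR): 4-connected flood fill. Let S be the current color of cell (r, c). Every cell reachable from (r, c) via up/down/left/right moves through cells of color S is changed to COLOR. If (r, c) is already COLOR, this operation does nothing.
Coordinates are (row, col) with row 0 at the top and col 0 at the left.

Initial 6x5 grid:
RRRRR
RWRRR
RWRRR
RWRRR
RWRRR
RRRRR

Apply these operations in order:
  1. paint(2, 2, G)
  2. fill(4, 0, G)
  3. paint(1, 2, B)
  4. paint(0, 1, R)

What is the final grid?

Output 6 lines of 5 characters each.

Answer: GRGGG
GWBGG
GWGGG
GWGGG
GWGGG
GGGGG

Derivation:
After op 1 paint(2,2,G):
RRRRR
RWRRR
RWGRR
RWRRR
RWRRR
RRRRR
After op 2 fill(4,0,G) [25 cells changed]:
GGGGG
GWGGG
GWGGG
GWGGG
GWGGG
GGGGG
After op 3 paint(1,2,B):
GGGGG
GWBGG
GWGGG
GWGGG
GWGGG
GGGGG
After op 4 paint(0,1,R):
GRGGG
GWBGG
GWGGG
GWGGG
GWGGG
GGGGG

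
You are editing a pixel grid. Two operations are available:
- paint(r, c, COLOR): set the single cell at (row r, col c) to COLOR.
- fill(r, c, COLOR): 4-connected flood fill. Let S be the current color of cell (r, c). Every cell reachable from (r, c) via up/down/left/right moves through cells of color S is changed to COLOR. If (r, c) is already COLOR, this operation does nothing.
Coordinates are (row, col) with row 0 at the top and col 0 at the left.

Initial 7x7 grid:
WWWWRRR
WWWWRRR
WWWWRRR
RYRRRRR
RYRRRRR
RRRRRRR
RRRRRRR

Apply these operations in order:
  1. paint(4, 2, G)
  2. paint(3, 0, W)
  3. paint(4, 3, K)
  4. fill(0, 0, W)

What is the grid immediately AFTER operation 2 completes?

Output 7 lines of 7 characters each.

After op 1 paint(4,2,G):
WWWWRRR
WWWWRRR
WWWWRRR
RYRRRRR
RYGRRRR
RRRRRRR
RRRRRRR
After op 2 paint(3,0,W):
WWWWRRR
WWWWRRR
WWWWRRR
WYRRRRR
RYGRRRR
RRRRRRR
RRRRRRR

Answer: WWWWRRR
WWWWRRR
WWWWRRR
WYRRRRR
RYGRRRR
RRRRRRR
RRRRRRR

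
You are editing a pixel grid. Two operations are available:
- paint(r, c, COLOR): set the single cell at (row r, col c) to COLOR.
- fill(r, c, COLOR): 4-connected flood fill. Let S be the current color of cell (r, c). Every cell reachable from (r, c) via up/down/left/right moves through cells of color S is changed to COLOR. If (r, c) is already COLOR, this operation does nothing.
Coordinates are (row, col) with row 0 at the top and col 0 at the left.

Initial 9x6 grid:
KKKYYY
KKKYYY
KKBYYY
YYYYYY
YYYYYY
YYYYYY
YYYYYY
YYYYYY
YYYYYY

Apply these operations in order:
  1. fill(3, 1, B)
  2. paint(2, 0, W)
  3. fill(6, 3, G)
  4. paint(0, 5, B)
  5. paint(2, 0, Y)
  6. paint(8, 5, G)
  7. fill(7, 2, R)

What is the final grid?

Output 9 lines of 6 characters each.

After op 1 fill(3,1,B) [45 cells changed]:
KKKBBB
KKKBBB
KKBBBB
BBBBBB
BBBBBB
BBBBBB
BBBBBB
BBBBBB
BBBBBB
After op 2 paint(2,0,W):
KKKBBB
KKKBBB
WKBBBB
BBBBBB
BBBBBB
BBBBBB
BBBBBB
BBBBBB
BBBBBB
After op 3 fill(6,3,G) [46 cells changed]:
KKKGGG
KKKGGG
WKGGGG
GGGGGG
GGGGGG
GGGGGG
GGGGGG
GGGGGG
GGGGGG
After op 4 paint(0,5,B):
KKKGGB
KKKGGG
WKGGGG
GGGGGG
GGGGGG
GGGGGG
GGGGGG
GGGGGG
GGGGGG
After op 5 paint(2,0,Y):
KKKGGB
KKKGGG
YKGGGG
GGGGGG
GGGGGG
GGGGGG
GGGGGG
GGGGGG
GGGGGG
After op 6 paint(8,5,G):
KKKGGB
KKKGGG
YKGGGG
GGGGGG
GGGGGG
GGGGGG
GGGGGG
GGGGGG
GGGGGG
After op 7 fill(7,2,R) [45 cells changed]:
KKKRRB
KKKRRR
YKRRRR
RRRRRR
RRRRRR
RRRRRR
RRRRRR
RRRRRR
RRRRRR

Answer: KKKRRB
KKKRRR
YKRRRR
RRRRRR
RRRRRR
RRRRRR
RRRRRR
RRRRRR
RRRRRR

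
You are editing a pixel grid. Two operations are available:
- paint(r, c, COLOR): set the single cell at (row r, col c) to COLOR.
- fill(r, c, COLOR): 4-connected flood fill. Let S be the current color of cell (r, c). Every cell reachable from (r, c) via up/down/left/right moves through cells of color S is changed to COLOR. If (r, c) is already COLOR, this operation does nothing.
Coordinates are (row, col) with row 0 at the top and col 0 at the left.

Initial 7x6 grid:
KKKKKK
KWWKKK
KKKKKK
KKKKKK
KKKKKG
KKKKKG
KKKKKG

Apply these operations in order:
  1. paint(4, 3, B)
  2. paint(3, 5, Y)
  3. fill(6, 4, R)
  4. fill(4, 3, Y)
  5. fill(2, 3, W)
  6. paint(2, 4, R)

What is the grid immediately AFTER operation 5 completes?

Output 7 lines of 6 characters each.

After op 1 paint(4,3,B):
KKKKKK
KWWKKK
KKKKKK
KKKKKK
KKKBKG
KKKKKG
KKKKKG
After op 2 paint(3,5,Y):
KKKKKK
KWWKKK
KKKKKK
KKKKKY
KKKBKG
KKKKKG
KKKKKG
After op 3 fill(6,4,R) [35 cells changed]:
RRRRRR
RWWRRR
RRRRRR
RRRRRY
RRRBRG
RRRRRG
RRRRRG
After op 4 fill(4,3,Y) [1 cells changed]:
RRRRRR
RWWRRR
RRRRRR
RRRRRY
RRRYRG
RRRRRG
RRRRRG
After op 5 fill(2,3,W) [35 cells changed]:
WWWWWW
WWWWWW
WWWWWW
WWWWWY
WWWYWG
WWWWWG
WWWWWG

Answer: WWWWWW
WWWWWW
WWWWWW
WWWWWY
WWWYWG
WWWWWG
WWWWWG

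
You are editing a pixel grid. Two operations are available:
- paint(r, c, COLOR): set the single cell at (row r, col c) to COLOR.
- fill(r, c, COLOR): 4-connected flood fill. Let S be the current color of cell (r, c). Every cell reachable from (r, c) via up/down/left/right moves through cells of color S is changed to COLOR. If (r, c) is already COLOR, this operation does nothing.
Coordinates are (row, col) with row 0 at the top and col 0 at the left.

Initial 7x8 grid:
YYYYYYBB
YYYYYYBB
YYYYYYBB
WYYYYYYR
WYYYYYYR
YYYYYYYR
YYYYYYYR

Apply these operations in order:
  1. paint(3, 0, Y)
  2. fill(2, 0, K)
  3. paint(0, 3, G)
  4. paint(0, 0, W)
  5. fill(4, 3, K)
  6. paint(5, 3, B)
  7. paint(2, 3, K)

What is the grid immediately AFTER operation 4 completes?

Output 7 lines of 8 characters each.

Answer: WKKGKKBB
KKKKKKBB
KKKKKKBB
KKKKKKKR
WKKKKKKR
KKKKKKKR
KKKKKKKR

Derivation:
After op 1 paint(3,0,Y):
YYYYYYBB
YYYYYYBB
YYYYYYBB
YYYYYYYR
WYYYYYYR
YYYYYYYR
YYYYYYYR
After op 2 fill(2,0,K) [45 cells changed]:
KKKKKKBB
KKKKKKBB
KKKKKKBB
KKKKKKKR
WKKKKKKR
KKKKKKKR
KKKKKKKR
After op 3 paint(0,3,G):
KKKGKKBB
KKKKKKBB
KKKKKKBB
KKKKKKKR
WKKKKKKR
KKKKKKKR
KKKKKKKR
After op 4 paint(0,0,W):
WKKGKKBB
KKKKKKBB
KKKKKKBB
KKKKKKKR
WKKKKKKR
KKKKKKKR
KKKKKKKR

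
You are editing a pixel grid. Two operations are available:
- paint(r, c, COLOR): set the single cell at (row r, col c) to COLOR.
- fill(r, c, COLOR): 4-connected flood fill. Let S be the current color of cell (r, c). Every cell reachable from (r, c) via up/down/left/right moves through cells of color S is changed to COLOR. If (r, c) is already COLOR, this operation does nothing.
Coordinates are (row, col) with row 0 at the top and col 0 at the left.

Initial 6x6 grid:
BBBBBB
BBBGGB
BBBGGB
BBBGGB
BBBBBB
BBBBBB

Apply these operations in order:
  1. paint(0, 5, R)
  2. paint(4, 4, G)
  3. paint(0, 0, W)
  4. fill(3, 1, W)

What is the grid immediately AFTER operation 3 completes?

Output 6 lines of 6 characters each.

Answer: WBBBBR
BBBGGB
BBBGGB
BBBGGB
BBBBGB
BBBBBB

Derivation:
After op 1 paint(0,5,R):
BBBBBR
BBBGGB
BBBGGB
BBBGGB
BBBBBB
BBBBBB
After op 2 paint(4,4,G):
BBBBBR
BBBGGB
BBBGGB
BBBGGB
BBBBGB
BBBBBB
After op 3 paint(0,0,W):
WBBBBR
BBBGGB
BBBGGB
BBBGGB
BBBBGB
BBBBBB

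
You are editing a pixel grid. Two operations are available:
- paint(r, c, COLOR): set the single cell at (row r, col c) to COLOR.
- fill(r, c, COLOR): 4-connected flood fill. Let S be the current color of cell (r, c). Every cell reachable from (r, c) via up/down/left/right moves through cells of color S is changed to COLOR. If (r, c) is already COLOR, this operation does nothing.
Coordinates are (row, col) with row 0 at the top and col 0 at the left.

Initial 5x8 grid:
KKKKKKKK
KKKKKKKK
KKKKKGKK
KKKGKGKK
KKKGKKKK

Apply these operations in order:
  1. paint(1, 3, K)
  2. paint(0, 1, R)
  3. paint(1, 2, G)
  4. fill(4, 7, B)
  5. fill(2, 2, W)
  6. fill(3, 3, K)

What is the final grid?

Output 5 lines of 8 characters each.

Answer: WRWWWWWW
WWGWWWWW
WWWWWGWW
WWWKWGWW
WWWKWWWW

Derivation:
After op 1 paint(1,3,K):
KKKKKKKK
KKKKKKKK
KKKKKGKK
KKKGKGKK
KKKGKKKK
After op 2 paint(0,1,R):
KRKKKKKK
KKKKKKKK
KKKKKGKK
KKKGKGKK
KKKGKKKK
After op 3 paint(1,2,G):
KRKKKKKK
KKGKKKKK
KKKKKGKK
KKKGKGKK
KKKGKKKK
After op 4 fill(4,7,B) [34 cells changed]:
BRBBBBBB
BBGBBBBB
BBBBBGBB
BBBGBGBB
BBBGBBBB
After op 5 fill(2,2,W) [34 cells changed]:
WRWWWWWW
WWGWWWWW
WWWWWGWW
WWWGWGWW
WWWGWWWW
After op 6 fill(3,3,K) [2 cells changed]:
WRWWWWWW
WWGWWWWW
WWWWWGWW
WWWKWGWW
WWWKWWWW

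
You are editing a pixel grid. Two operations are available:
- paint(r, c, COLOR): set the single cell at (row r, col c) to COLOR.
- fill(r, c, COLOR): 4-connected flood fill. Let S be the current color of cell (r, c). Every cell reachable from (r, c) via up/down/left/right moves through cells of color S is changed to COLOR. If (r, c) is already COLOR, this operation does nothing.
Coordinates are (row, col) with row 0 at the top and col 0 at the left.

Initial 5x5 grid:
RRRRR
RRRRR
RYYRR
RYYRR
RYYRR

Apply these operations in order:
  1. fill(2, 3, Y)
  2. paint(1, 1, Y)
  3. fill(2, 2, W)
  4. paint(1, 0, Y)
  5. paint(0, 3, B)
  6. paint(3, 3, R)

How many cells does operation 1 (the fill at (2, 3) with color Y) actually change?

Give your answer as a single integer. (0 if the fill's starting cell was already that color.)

After op 1 fill(2,3,Y) [19 cells changed]:
YYYYY
YYYYY
YYYYY
YYYYY
YYYYY

Answer: 19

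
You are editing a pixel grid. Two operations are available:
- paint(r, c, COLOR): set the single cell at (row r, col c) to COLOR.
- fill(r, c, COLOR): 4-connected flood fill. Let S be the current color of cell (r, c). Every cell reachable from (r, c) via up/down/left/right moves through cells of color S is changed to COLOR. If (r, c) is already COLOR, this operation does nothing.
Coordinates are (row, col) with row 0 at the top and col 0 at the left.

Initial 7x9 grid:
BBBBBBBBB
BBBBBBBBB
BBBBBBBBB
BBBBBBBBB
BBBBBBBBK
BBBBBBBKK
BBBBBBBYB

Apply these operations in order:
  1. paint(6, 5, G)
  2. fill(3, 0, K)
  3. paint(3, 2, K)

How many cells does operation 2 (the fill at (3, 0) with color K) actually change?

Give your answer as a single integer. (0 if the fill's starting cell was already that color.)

After op 1 paint(6,5,G):
BBBBBBBBB
BBBBBBBBB
BBBBBBBBB
BBBBBBBBB
BBBBBBBBK
BBBBBBBKK
BBBBBGBYB
After op 2 fill(3,0,K) [57 cells changed]:
KKKKKKKKK
KKKKKKKKK
KKKKKKKKK
KKKKKKKKK
KKKKKKKKK
KKKKKKKKK
KKKKKGKYB

Answer: 57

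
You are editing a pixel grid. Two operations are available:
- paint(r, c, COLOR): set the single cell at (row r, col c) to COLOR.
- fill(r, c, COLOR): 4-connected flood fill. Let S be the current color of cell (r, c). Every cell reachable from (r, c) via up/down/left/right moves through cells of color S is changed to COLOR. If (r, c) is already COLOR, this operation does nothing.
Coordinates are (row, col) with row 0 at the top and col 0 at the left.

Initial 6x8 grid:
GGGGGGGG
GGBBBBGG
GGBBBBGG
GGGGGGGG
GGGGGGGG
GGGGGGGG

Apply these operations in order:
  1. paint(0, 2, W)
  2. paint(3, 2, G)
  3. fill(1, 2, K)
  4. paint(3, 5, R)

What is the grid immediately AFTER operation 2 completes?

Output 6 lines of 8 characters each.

Answer: GGWGGGGG
GGBBBBGG
GGBBBBGG
GGGGGGGG
GGGGGGGG
GGGGGGGG

Derivation:
After op 1 paint(0,2,W):
GGWGGGGG
GGBBBBGG
GGBBBBGG
GGGGGGGG
GGGGGGGG
GGGGGGGG
After op 2 paint(3,2,G):
GGWGGGGG
GGBBBBGG
GGBBBBGG
GGGGGGGG
GGGGGGGG
GGGGGGGG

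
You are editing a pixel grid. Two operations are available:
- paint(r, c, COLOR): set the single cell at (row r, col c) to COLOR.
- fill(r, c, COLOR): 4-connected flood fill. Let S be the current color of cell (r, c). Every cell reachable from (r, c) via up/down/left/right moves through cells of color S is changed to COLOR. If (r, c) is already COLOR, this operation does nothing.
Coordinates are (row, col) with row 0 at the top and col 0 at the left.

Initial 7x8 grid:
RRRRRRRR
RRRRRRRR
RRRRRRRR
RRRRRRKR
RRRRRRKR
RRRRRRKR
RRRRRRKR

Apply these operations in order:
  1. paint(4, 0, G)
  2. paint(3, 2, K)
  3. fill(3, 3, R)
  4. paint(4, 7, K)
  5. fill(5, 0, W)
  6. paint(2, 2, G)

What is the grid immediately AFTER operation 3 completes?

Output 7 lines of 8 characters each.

Answer: RRRRRRRR
RRRRRRRR
RRRRRRRR
RRKRRRKR
GRRRRRKR
RRRRRRKR
RRRRRRKR

Derivation:
After op 1 paint(4,0,G):
RRRRRRRR
RRRRRRRR
RRRRRRRR
RRRRRRKR
GRRRRRKR
RRRRRRKR
RRRRRRKR
After op 2 paint(3,2,K):
RRRRRRRR
RRRRRRRR
RRRRRRRR
RRKRRRKR
GRRRRRKR
RRRRRRKR
RRRRRRKR
After op 3 fill(3,3,R) [0 cells changed]:
RRRRRRRR
RRRRRRRR
RRRRRRRR
RRKRRRKR
GRRRRRKR
RRRRRRKR
RRRRRRKR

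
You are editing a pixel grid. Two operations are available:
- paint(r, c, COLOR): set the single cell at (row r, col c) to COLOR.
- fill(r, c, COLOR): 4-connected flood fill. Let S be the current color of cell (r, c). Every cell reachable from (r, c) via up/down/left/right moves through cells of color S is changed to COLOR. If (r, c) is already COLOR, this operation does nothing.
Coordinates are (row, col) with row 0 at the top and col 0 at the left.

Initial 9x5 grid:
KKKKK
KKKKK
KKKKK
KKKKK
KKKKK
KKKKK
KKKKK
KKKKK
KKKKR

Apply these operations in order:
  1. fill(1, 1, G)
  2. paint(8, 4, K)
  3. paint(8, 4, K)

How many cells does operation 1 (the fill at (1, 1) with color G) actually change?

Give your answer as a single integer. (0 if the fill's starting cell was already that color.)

Answer: 44

Derivation:
After op 1 fill(1,1,G) [44 cells changed]:
GGGGG
GGGGG
GGGGG
GGGGG
GGGGG
GGGGG
GGGGG
GGGGG
GGGGR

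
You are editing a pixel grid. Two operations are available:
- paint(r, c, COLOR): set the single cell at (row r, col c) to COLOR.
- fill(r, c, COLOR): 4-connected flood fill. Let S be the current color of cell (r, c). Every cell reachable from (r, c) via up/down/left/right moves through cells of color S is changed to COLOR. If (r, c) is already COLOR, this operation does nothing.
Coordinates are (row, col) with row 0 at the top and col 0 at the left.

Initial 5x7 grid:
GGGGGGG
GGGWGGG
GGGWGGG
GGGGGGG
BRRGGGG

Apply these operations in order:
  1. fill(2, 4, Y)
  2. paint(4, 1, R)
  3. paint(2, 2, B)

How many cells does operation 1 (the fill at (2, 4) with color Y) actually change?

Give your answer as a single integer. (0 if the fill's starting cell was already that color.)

After op 1 fill(2,4,Y) [30 cells changed]:
YYYYYYY
YYYWYYY
YYYWYYY
YYYYYYY
BRRYYYY

Answer: 30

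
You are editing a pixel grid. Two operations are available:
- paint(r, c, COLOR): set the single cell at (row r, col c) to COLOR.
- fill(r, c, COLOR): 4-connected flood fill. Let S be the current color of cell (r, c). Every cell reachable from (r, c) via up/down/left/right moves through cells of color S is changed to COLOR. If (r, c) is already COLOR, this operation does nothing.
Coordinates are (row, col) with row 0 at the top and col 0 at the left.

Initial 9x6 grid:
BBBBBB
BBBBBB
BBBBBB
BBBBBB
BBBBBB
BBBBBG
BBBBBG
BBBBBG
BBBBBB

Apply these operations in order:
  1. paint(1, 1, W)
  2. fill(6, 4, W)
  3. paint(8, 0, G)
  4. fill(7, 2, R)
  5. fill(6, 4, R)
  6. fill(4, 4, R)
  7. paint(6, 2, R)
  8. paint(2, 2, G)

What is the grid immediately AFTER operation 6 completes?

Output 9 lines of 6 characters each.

After op 1 paint(1,1,W):
BBBBBB
BWBBBB
BBBBBB
BBBBBB
BBBBBB
BBBBBG
BBBBBG
BBBBBG
BBBBBB
After op 2 fill(6,4,W) [50 cells changed]:
WWWWWW
WWWWWW
WWWWWW
WWWWWW
WWWWWW
WWWWWG
WWWWWG
WWWWWG
WWWWWW
After op 3 paint(8,0,G):
WWWWWW
WWWWWW
WWWWWW
WWWWWW
WWWWWW
WWWWWG
WWWWWG
WWWWWG
GWWWWW
After op 4 fill(7,2,R) [50 cells changed]:
RRRRRR
RRRRRR
RRRRRR
RRRRRR
RRRRRR
RRRRRG
RRRRRG
RRRRRG
GRRRRR
After op 5 fill(6,4,R) [0 cells changed]:
RRRRRR
RRRRRR
RRRRRR
RRRRRR
RRRRRR
RRRRRG
RRRRRG
RRRRRG
GRRRRR
After op 6 fill(4,4,R) [0 cells changed]:
RRRRRR
RRRRRR
RRRRRR
RRRRRR
RRRRRR
RRRRRG
RRRRRG
RRRRRG
GRRRRR

Answer: RRRRRR
RRRRRR
RRRRRR
RRRRRR
RRRRRR
RRRRRG
RRRRRG
RRRRRG
GRRRRR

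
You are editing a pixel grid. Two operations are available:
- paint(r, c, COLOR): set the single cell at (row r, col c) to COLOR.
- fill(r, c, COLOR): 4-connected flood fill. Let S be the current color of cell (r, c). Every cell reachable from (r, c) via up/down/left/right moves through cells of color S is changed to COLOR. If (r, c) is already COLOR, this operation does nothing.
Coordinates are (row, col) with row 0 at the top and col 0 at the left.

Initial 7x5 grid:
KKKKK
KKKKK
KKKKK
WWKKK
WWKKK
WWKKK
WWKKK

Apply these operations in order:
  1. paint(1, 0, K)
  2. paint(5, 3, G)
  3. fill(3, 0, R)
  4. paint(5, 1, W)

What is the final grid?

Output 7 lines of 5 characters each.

Answer: KKKKK
KKKKK
KKKKK
RRKKK
RRKKK
RWKGK
RRKKK

Derivation:
After op 1 paint(1,0,K):
KKKKK
KKKKK
KKKKK
WWKKK
WWKKK
WWKKK
WWKKK
After op 2 paint(5,3,G):
KKKKK
KKKKK
KKKKK
WWKKK
WWKKK
WWKGK
WWKKK
After op 3 fill(3,0,R) [8 cells changed]:
KKKKK
KKKKK
KKKKK
RRKKK
RRKKK
RRKGK
RRKKK
After op 4 paint(5,1,W):
KKKKK
KKKKK
KKKKK
RRKKK
RRKKK
RWKGK
RRKKK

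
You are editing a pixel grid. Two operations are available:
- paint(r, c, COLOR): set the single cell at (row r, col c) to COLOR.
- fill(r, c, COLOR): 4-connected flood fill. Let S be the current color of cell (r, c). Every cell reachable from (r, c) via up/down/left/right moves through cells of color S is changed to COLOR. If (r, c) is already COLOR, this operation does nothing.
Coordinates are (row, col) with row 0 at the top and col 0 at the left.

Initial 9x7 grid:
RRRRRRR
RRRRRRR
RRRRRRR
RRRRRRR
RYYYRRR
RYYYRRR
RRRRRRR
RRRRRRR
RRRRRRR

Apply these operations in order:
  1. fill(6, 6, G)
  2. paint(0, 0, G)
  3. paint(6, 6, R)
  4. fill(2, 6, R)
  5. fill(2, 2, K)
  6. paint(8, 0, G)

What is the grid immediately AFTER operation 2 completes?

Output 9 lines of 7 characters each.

Answer: GGGGGGG
GGGGGGG
GGGGGGG
GGGGGGG
GYYYGGG
GYYYGGG
GGGGGGG
GGGGGGG
GGGGGGG

Derivation:
After op 1 fill(6,6,G) [57 cells changed]:
GGGGGGG
GGGGGGG
GGGGGGG
GGGGGGG
GYYYGGG
GYYYGGG
GGGGGGG
GGGGGGG
GGGGGGG
After op 2 paint(0,0,G):
GGGGGGG
GGGGGGG
GGGGGGG
GGGGGGG
GYYYGGG
GYYYGGG
GGGGGGG
GGGGGGG
GGGGGGG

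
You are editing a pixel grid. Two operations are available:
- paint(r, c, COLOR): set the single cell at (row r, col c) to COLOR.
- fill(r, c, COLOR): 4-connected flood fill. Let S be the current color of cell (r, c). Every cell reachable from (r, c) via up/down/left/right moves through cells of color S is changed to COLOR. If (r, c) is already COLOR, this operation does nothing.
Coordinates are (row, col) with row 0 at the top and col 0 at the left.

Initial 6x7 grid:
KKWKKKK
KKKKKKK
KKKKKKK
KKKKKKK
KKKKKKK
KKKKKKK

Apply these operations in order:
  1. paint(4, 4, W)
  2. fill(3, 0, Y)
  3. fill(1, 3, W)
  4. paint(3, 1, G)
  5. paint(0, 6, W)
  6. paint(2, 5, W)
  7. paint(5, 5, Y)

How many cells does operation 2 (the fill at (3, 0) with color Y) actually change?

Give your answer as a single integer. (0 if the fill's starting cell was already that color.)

After op 1 paint(4,4,W):
KKWKKKK
KKKKKKK
KKKKKKK
KKKKKKK
KKKKWKK
KKKKKKK
After op 2 fill(3,0,Y) [40 cells changed]:
YYWYYYY
YYYYYYY
YYYYYYY
YYYYYYY
YYYYWYY
YYYYYYY

Answer: 40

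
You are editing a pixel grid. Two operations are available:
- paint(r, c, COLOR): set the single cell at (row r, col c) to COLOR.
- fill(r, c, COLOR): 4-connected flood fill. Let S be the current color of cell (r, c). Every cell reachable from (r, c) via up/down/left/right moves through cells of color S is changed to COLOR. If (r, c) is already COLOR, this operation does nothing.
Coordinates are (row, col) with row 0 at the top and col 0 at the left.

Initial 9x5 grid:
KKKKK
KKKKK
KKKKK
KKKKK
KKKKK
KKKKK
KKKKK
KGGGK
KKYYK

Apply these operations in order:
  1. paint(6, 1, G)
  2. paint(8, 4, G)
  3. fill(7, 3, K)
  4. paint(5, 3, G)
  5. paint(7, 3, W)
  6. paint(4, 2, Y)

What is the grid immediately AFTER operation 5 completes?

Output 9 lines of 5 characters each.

After op 1 paint(6,1,G):
KKKKK
KKKKK
KKKKK
KKKKK
KKKKK
KKKKK
KGKKK
KGGGK
KKYYK
After op 2 paint(8,4,G):
KKKKK
KKKKK
KKKKK
KKKKK
KKKKK
KKKKK
KGKKK
KGGGK
KKYYG
After op 3 fill(7,3,K) [4 cells changed]:
KKKKK
KKKKK
KKKKK
KKKKK
KKKKK
KKKKK
KKKKK
KKKKK
KKYYG
After op 4 paint(5,3,G):
KKKKK
KKKKK
KKKKK
KKKKK
KKKKK
KKKGK
KKKKK
KKKKK
KKYYG
After op 5 paint(7,3,W):
KKKKK
KKKKK
KKKKK
KKKKK
KKKKK
KKKGK
KKKKK
KKKWK
KKYYG

Answer: KKKKK
KKKKK
KKKKK
KKKKK
KKKKK
KKKGK
KKKKK
KKKWK
KKYYG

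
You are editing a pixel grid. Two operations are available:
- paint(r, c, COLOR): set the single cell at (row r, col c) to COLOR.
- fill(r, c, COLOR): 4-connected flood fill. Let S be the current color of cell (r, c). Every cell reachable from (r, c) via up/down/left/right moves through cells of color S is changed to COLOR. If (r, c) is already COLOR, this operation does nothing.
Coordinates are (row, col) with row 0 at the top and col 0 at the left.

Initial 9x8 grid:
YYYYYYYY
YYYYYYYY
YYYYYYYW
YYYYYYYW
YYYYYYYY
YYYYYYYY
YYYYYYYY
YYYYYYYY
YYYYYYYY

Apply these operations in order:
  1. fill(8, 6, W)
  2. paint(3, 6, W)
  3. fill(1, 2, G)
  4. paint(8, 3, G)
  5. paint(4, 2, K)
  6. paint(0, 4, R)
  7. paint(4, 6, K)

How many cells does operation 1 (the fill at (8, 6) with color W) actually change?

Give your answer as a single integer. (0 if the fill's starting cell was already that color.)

After op 1 fill(8,6,W) [70 cells changed]:
WWWWWWWW
WWWWWWWW
WWWWWWWW
WWWWWWWW
WWWWWWWW
WWWWWWWW
WWWWWWWW
WWWWWWWW
WWWWWWWW

Answer: 70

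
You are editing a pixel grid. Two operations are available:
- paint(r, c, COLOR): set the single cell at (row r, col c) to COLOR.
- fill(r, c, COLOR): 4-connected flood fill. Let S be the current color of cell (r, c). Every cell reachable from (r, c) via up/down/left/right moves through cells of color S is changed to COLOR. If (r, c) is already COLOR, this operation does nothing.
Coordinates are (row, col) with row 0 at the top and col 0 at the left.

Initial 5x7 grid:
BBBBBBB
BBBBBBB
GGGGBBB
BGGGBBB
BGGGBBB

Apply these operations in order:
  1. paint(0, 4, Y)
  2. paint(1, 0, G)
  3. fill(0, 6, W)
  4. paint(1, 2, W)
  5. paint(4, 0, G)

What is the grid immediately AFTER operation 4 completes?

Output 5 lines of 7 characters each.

After op 1 paint(0,4,Y):
BBBBYBB
BBBBBBB
GGGGBBB
BGGGBBB
BGGGBBB
After op 2 paint(1,0,G):
BBBBYBB
GBBBBBB
GGGGBBB
BGGGBBB
BGGGBBB
After op 3 fill(0,6,W) [21 cells changed]:
WWWWYWW
GWWWWWW
GGGGWWW
BGGGWWW
BGGGWWW
After op 4 paint(1,2,W):
WWWWYWW
GWWWWWW
GGGGWWW
BGGGWWW
BGGGWWW

Answer: WWWWYWW
GWWWWWW
GGGGWWW
BGGGWWW
BGGGWWW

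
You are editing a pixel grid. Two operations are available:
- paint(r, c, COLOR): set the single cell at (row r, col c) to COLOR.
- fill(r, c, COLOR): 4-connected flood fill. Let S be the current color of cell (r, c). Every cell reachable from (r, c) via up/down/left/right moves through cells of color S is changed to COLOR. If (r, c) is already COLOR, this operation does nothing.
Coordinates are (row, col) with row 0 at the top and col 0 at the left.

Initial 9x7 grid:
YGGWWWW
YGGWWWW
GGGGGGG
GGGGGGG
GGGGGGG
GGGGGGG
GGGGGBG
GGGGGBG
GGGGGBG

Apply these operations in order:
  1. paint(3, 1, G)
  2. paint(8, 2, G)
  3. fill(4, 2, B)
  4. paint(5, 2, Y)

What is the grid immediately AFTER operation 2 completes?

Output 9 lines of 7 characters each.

Answer: YGGWWWW
YGGWWWW
GGGGGGG
GGGGGGG
GGGGGGG
GGGGGGG
GGGGGBG
GGGGGBG
GGGGGBG

Derivation:
After op 1 paint(3,1,G):
YGGWWWW
YGGWWWW
GGGGGGG
GGGGGGG
GGGGGGG
GGGGGGG
GGGGGBG
GGGGGBG
GGGGGBG
After op 2 paint(8,2,G):
YGGWWWW
YGGWWWW
GGGGGGG
GGGGGGG
GGGGGGG
GGGGGGG
GGGGGBG
GGGGGBG
GGGGGBG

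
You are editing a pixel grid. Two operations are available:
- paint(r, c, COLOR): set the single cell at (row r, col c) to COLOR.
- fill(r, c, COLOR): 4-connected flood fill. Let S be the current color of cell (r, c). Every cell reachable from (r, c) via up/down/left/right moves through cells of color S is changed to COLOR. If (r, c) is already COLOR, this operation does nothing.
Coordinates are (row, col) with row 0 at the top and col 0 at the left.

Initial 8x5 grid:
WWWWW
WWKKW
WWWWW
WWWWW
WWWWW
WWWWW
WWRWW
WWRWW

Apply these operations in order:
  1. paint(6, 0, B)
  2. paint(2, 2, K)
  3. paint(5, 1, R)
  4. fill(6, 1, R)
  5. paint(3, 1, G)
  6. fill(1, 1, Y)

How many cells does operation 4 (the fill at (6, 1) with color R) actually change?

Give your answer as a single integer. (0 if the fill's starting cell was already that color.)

After op 1 paint(6,0,B):
WWWWW
WWKKW
WWWWW
WWWWW
WWWWW
WWWWW
BWRWW
WWRWW
After op 2 paint(2,2,K):
WWWWW
WWKKW
WWKWW
WWWWW
WWWWW
WWWWW
BWRWW
WWRWW
After op 3 paint(5,1,R):
WWWWW
WWKKW
WWKWW
WWWWW
WWWWW
WRWWW
BWRWW
WWRWW
After op 4 fill(6,1,R) [3 cells changed]:
WWWWW
WWKKW
WWKWW
WWWWW
WWWWW
WRWWW
BRRWW
RRRWW

Answer: 3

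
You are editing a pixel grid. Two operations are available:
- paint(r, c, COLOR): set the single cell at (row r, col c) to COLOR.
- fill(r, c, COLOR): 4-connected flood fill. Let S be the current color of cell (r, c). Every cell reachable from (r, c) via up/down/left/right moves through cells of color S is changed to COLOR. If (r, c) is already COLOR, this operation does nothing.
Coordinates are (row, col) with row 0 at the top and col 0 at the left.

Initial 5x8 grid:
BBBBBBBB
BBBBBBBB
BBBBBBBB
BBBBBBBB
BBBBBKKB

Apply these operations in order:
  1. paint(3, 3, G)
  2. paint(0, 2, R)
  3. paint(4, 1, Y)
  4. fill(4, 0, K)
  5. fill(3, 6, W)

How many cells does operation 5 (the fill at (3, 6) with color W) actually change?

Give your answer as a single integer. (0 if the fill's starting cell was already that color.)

Answer: 37

Derivation:
After op 1 paint(3,3,G):
BBBBBBBB
BBBBBBBB
BBBBBBBB
BBBGBBBB
BBBBBKKB
After op 2 paint(0,2,R):
BBRBBBBB
BBBBBBBB
BBBBBBBB
BBBGBBBB
BBBBBKKB
After op 3 paint(4,1,Y):
BBRBBBBB
BBBBBBBB
BBBBBBBB
BBBGBBBB
BYBBBKKB
After op 4 fill(4,0,K) [35 cells changed]:
KKRKKKKK
KKKKKKKK
KKKKKKKK
KKKGKKKK
KYKKKKKK
After op 5 fill(3,6,W) [37 cells changed]:
WWRWWWWW
WWWWWWWW
WWWWWWWW
WWWGWWWW
WYWWWWWW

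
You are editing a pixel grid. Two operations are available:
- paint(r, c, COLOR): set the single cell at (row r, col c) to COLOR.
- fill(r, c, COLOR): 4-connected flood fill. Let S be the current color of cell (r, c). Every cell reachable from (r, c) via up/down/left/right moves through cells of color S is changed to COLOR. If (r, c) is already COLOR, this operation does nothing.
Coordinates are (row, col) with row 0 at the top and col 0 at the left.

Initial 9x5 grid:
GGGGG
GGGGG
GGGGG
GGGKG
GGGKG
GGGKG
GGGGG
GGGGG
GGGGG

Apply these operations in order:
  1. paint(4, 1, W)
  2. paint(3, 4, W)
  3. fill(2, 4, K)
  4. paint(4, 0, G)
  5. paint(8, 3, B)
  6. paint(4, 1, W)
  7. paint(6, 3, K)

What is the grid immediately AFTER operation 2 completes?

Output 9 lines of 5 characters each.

Answer: GGGGG
GGGGG
GGGGG
GGGKW
GWGKG
GGGKG
GGGGG
GGGGG
GGGGG

Derivation:
After op 1 paint(4,1,W):
GGGGG
GGGGG
GGGGG
GGGKG
GWGKG
GGGKG
GGGGG
GGGGG
GGGGG
After op 2 paint(3,4,W):
GGGGG
GGGGG
GGGGG
GGGKW
GWGKG
GGGKG
GGGGG
GGGGG
GGGGG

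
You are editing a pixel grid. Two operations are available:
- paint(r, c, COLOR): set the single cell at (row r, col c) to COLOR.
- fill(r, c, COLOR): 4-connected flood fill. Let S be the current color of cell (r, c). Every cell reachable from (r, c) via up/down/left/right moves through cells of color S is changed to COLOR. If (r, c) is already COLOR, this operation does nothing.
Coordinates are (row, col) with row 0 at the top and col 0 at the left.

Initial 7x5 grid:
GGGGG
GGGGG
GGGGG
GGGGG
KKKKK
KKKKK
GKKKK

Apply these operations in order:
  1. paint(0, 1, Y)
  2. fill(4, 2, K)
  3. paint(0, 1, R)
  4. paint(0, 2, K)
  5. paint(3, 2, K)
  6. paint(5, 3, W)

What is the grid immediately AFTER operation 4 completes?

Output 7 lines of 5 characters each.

Answer: GRKGG
GGGGG
GGGGG
GGGGG
KKKKK
KKKKK
GKKKK

Derivation:
After op 1 paint(0,1,Y):
GYGGG
GGGGG
GGGGG
GGGGG
KKKKK
KKKKK
GKKKK
After op 2 fill(4,2,K) [0 cells changed]:
GYGGG
GGGGG
GGGGG
GGGGG
KKKKK
KKKKK
GKKKK
After op 3 paint(0,1,R):
GRGGG
GGGGG
GGGGG
GGGGG
KKKKK
KKKKK
GKKKK
After op 4 paint(0,2,K):
GRKGG
GGGGG
GGGGG
GGGGG
KKKKK
KKKKK
GKKKK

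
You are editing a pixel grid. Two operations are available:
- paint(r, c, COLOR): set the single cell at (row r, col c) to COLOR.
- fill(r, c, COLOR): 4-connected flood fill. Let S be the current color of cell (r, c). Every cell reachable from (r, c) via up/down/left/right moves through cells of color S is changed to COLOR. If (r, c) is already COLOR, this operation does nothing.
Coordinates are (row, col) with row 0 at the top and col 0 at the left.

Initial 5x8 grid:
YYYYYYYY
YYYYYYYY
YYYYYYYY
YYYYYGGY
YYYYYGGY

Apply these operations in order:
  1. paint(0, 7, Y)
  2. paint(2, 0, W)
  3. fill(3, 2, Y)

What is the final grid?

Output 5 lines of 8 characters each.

After op 1 paint(0,7,Y):
YYYYYYYY
YYYYYYYY
YYYYYYYY
YYYYYGGY
YYYYYGGY
After op 2 paint(2,0,W):
YYYYYYYY
YYYYYYYY
WYYYYYYY
YYYYYGGY
YYYYYGGY
After op 3 fill(3,2,Y) [0 cells changed]:
YYYYYYYY
YYYYYYYY
WYYYYYYY
YYYYYGGY
YYYYYGGY

Answer: YYYYYYYY
YYYYYYYY
WYYYYYYY
YYYYYGGY
YYYYYGGY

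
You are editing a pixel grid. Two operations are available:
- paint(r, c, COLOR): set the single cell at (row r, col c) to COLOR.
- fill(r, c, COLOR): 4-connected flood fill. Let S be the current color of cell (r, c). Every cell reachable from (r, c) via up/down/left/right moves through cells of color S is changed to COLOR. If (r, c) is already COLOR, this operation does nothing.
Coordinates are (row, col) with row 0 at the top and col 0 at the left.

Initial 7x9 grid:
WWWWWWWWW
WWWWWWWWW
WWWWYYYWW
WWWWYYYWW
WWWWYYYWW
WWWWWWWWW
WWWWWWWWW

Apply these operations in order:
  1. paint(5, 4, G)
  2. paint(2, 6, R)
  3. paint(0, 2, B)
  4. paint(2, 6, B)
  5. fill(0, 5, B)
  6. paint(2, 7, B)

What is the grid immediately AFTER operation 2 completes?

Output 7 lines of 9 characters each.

After op 1 paint(5,4,G):
WWWWWWWWW
WWWWWWWWW
WWWWYYYWW
WWWWYYYWW
WWWWYYYWW
WWWWGWWWW
WWWWWWWWW
After op 2 paint(2,6,R):
WWWWWWWWW
WWWWWWWWW
WWWWYYRWW
WWWWYYYWW
WWWWYYYWW
WWWWGWWWW
WWWWWWWWW

Answer: WWWWWWWWW
WWWWWWWWW
WWWWYYRWW
WWWWYYYWW
WWWWYYYWW
WWWWGWWWW
WWWWWWWWW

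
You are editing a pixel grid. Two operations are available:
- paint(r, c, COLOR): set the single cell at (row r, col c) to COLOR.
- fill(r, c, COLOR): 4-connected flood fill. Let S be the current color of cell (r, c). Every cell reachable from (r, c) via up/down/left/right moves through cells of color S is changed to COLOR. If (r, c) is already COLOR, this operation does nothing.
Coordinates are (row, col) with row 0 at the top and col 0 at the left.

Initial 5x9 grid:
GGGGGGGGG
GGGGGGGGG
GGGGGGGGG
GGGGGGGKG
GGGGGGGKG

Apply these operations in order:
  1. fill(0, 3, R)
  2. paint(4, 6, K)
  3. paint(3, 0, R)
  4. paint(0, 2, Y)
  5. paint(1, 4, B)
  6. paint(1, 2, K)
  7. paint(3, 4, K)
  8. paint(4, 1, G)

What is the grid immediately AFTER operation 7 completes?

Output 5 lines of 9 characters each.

Answer: RRYRRRRRR
RRKRBRRRR
RRRRRRRRR
RRRRKRRKR
RRRRRRKKR

Derivation:
After op 1 fill(0,3,R) [43 cells changed]:
RRRRRRRRR
RRRRRRRRR
RRRRRRRRR
RRRRRRRKR
RRRRRRRKR
After op 2 paint(4,6,K):
RRRRRRRRR
RRRRRRRRR
RRRRRRRRR
RRRRRRRKR
RRRRRRKKR
After op 3 paint(3,0,R):
RRRRRRRRR
RRRRRRRRR
RRRRRRRRR
RRRRRRRKR
RRRRRRKKR
After op 4 paint(0,2,Y):
RRYRRRRRR
RRRRRRRRR
RRRRRRRRR
RRRRRRRKR
RRRRRRKKR
After op 5 paint(1,4,B):
RRYRRRRRR
RRRRBRRRR
RRRRRRRRR
RRRRRRRKR
RRRRRRKKR
After op 6 paint(1,2,K):
RRYRRRRRR
RRKRBRRRR
RRRRRRRRR
RRRRRRRKR
RRRRRRKKR
After op 7 paint(3,4,K):
RRYRRRRRR
RRKRBRRRR
RRRRRRRRR
RRRRKRRKR
RRRRRRKKR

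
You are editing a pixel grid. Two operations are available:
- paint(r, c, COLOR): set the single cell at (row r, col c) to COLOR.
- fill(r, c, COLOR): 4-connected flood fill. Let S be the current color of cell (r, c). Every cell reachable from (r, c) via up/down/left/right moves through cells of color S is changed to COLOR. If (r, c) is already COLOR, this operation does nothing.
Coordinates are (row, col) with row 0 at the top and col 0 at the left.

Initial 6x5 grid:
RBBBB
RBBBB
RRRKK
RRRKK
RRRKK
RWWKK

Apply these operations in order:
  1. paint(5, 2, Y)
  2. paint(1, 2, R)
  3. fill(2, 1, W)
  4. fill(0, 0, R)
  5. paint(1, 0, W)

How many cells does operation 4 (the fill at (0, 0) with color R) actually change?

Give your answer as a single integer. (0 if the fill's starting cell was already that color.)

Answer: 14

Derivation:
After op 1 paint(5,2,Y):
RBBBB
RBBBB
RRRKK
RRRKK
RRRKK
RWYKK
After op 2 paint(1,2,R):
RBBBB
RBRBB
RRRKK
RRRKK
RRRKK
RWYKK
After op 3 fill(2,1,W) [13 cells changed]:
WBBBB
WBWBB
WWWKK
WWWKK
WWWKK
WWYKK
After op 4 fill(0,0,R) [14 cells changed]:
RBBBB
RBRBB
RRRKK
RRRKK
RRRKK
RRYKK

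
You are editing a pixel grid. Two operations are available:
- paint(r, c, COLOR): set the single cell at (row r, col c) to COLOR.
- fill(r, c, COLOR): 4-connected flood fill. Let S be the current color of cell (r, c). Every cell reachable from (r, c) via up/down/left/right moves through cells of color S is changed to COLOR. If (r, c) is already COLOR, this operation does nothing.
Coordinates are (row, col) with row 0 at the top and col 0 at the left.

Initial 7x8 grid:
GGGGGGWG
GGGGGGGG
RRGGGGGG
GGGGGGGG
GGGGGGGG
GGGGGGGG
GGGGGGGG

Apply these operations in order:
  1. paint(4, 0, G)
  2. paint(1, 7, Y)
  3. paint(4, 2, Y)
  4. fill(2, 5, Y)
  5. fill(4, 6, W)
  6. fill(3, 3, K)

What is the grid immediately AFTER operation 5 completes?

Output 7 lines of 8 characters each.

Answer: WWWWWWWG
WWWWWWWW
RRWWWWWW
WWWWWWWW
WWWWWWWW
WWWWWWWW
WWWWWWWW

Derivation:
After op 1 paint(4,0,G):
GGGGGGWG
GGGGGGGG
RRGGGGGG
GGGGGGGG
GGGGGGGG
GGGGGGGG
GGGGGGGG
After op 2 paint(1,7,Y):
GGGGGGWG
GGGGGGGY
RRGGGGGG
GGGGGGGG
GGGGGGGG
GGGGGGGG
GGGGGGGG
After op 3 paint(4,2,Y):
GGGGGGWG
GGGGGGGY
RRGGGGGG
GGGGGGGG
GGYGGGGG
GGGGGGGG
GGGGGGGG
After op 4 fill(2,5,Y) [50 cells changed]:
YYYYYYWG
YYYYYYYY
RRYYYYYY
YYYYYYYY
YYYYYYYY
YYYYYYYY
YYYYYYYY
After op 5 fill(4,6,W) [52 cells changed]:
WWWWWWWG
WWWWWWWW
RRWWWWWW
WWWWWWWW
WWWWWWWW
WWWWWWWW
WWWWWWWW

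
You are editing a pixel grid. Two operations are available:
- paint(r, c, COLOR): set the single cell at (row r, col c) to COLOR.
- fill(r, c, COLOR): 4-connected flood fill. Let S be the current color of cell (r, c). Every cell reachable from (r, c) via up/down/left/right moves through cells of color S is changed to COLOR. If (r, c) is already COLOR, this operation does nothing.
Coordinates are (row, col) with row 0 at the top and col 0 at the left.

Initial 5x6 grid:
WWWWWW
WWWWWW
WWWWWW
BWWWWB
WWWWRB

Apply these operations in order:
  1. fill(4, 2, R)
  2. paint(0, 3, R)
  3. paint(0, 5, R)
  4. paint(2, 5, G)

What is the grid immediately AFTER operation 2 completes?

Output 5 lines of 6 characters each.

After op 1 fill(4,2,R) [26 cells changed]:
RRRRRR
RRRRRR
RRRRRR
BRRRRB
RRRRRB
After op 2 paint(0,3,R):
RRRRRR
RRRRRR
RRRRRR
BRRRRB
RRRRRB

Answer: RRRRRR
RRRRRR
RRRRRR
BRRRRB
RRRRRB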